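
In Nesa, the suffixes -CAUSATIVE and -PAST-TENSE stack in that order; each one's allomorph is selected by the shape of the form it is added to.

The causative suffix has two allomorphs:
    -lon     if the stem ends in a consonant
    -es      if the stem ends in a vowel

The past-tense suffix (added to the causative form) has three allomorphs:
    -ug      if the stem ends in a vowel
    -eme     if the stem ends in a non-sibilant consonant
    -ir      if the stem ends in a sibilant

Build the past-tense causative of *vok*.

vokloneme

*vok*: final sound = /k/, a consonant → -lon → *voklon*.
The causative form *voklon*: final sound = /n/, a non-sibilant consonant → -eme → *vokloneme*.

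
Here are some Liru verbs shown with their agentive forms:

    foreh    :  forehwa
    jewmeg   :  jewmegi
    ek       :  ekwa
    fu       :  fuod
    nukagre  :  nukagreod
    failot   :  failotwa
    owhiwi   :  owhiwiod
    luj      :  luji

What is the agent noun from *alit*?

The pattern is voicing of the final sound: -wa when the stem ends in a voiceless consonant (*foreh*, *ek*, *failot*); -i when the stem ends in a voiced consonant (*jewmeg*, *luj*); -od when the stem ends in a vowel (*fu*, *nukagre*, *owhiwi*).
*alit*: final sound = /t/, a voiceless consonant → -wa → *alitwa*.

alitwa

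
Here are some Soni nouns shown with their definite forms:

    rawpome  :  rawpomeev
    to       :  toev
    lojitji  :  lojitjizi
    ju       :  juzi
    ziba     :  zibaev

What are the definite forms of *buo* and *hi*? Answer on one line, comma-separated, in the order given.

The pattern is height harmony: -zi when the last vowel of the stem is a high vowel (*lojitji*, *ju*); -ev when the last vowel of the stem is a non-high vowel (*rawpome*, *to*, *ziba*).
*buo*: last vowel = /o/, a non-high vowel → -ev → *buoev*.
Since the last vowel of *hi* is /i/ (a high vowel), it takes -zi, giving *hizi*.

buoev, hizi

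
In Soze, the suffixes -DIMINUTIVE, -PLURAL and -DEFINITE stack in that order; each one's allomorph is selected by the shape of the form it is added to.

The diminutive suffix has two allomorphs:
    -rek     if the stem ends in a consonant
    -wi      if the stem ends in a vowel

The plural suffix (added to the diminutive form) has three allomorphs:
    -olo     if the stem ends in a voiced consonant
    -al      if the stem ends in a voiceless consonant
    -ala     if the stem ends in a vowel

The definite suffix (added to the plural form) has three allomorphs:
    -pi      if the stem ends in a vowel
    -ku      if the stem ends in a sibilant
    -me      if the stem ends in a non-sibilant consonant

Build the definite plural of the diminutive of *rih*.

*rih* — final sound /h/ (a consonant) → -rek → *rihrek*.
The diminutive form *rihrek* — final sound /k/ (a voiceless consonant) → -al → *rihrekal*.
The plural form *rihrekal* — final sound /l/ (a non-sibilant consonant) → -me → *rihrekalme*.

rihrekalme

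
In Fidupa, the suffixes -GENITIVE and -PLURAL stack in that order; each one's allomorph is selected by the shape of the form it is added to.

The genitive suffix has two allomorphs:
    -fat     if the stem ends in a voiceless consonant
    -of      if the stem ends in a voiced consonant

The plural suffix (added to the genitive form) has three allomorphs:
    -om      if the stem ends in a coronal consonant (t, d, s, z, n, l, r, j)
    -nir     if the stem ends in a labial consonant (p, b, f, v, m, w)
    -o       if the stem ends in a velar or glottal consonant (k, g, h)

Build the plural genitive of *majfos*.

Since the final consonant of *majfos* is /s/ (voiceless), it takes -fat, giving *majfosfat*.
The genitive form *majfosfat* — final consonant /t/ (coronal) → -om → *majfosfatom*.

majfosfatom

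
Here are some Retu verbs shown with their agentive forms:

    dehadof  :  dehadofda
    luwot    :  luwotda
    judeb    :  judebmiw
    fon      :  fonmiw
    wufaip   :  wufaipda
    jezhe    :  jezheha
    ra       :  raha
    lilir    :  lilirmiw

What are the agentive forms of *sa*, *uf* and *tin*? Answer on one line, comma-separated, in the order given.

The alternation tracks the final sound of the stem — -da when the stem ends in a voiceless consonant (*dehadof*, *luwot*, *wufaip*); -miw when the stem ends in a voiced consonant (*judeb*, *fon*, *lilir*); -ha when the stem ends in a vowel (*jezhe*, *ra*).
Since the final sound of *sa* is /a/ (a vowel), it takes -ha, giving *saha*.
The final sound of *uf* is /f/, which is a voiceless consonant, so the suffix is -da, giving *ufda*.
Since the final sound of *tin* is /n/ (a voiced consonant), it takes -miw, giving *tinmiw*.

saha, ufda, tinmiw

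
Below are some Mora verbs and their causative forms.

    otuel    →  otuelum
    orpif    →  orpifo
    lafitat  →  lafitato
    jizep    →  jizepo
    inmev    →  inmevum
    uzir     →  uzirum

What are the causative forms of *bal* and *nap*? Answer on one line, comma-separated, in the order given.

balum, napo

Looking at the final consonant of each stem: -o when the stem ends in a voiceless consonant (*orpif*, *lafitat*, *jizep*); -um when the stem ends in a voiced consonant (*otuel*, *inmev*, *uzir*).
Since the final consonant of *bal* is /l/ (voiced), it takes -um, giving *balum*.
The final consonant of *nap* is /p/, which is voiceless, so the suffix is -o, giving *napo*.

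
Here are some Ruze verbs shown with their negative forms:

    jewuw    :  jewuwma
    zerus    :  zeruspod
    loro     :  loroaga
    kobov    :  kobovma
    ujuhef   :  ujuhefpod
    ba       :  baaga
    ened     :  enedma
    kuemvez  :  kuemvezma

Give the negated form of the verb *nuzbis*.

nuzbispod

The alternation tracks the final sound of the stem — -pod when the stem ends in a voiceless consonant (*zerus*, *ujuhef*); -ma when the stem ends in a voiced consonant (*jewuw*, *kobov*, *ened*, *kuemvez*); -aga when the stem ends in a vowel (*loro*, *ba*).
*nuzbis*: final sound = /s/, a voiceless consonant → -pod → *nuzbispod*.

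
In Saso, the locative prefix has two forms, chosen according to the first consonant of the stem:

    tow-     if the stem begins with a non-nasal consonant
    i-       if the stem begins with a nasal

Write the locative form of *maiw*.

*maiw*: first consonant = /m/, a nasal → i- → *imaiw*.

imaiw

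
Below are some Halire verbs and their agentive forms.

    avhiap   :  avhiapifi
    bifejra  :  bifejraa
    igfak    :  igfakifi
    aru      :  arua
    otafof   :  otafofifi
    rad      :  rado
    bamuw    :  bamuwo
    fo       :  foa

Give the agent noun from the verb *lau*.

The alternation tracks the final sound of the stem — -ifi when the stem ends in a voiceless consonant (*avhiap*, *igfak*, *otafof*); -o when the stem ends in a voiced consonant (*rad*, *bamuw*); -a when the stem ends in a vowel (*bifejra*, *aru*, *fo*).
The final sound of *lau* is /u/, which is a vowel, so the suffix is -a, giving *laua*.

laua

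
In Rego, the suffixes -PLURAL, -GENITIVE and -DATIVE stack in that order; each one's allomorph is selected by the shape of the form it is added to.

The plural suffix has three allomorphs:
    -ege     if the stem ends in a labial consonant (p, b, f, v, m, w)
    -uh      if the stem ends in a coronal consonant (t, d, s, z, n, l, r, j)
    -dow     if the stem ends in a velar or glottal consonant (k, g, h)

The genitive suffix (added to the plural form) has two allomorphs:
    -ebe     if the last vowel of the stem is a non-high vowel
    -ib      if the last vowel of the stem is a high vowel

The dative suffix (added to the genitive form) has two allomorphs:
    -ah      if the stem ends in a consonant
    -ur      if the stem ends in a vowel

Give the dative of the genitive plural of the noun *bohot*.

The final consonant of *bohot* is /t/, which is coronal, so the plural suffix is -uh, giving *bohotuh*.
The plural form *bohotuh*: last vowel = /u/, a high vowel → -ib → *bohotuhib*.
The genitive form *bohotuhib*: final sound = /b/, a consonant → -ah → *bohotuhibah*.

bohotuhibah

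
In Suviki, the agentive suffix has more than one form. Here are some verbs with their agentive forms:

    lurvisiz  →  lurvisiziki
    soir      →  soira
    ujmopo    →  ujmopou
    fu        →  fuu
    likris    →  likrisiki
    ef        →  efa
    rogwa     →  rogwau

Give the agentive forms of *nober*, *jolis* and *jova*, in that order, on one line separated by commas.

The alternation tracks the final sound of the stem — -iki when the stem ends in a sibilant (*lurvisiz*, *likris*); -a when the stem ends in a non-sibilant consonant (*soir*, *ef*); -u when the stem ends in a vowel (*ujmopo*, *fu*, *rogwa*).
*nober*: final sound = /r/, a non-sibilant consonant → -a → *nobera*.
*jolis* — final sound /s/ (a sibilant) → -iki → *jolisiki*.
*jova* — final sound /a/ (a vowel) → -u → *jovau*.

nobera, jolisiki, jovau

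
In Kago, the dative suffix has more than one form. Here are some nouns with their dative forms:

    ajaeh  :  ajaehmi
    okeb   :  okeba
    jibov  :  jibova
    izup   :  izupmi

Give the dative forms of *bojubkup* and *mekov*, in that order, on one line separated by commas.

bojubkupmi, mekova

The suffix is conditioned by the final consonant: -mi when the stem ends in a voiceless consonant (*ajaeh*, *izup*); -a when the stem ends in a voiced consonant (*okeb*, *jibov*).
The final consonant of *bojubkup* is /p/, which is voiceless, so the suffix is -mi, giving *bojubkupmi*.
*mekov*: final consonant = /v/, voiced → -a → *mekova*.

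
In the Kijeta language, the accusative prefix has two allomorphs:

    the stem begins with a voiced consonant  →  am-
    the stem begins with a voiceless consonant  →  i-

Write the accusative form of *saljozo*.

isaljozo

Since the first consonant of *saljozo* is /s/ (voiceless), it takes i-, giving *isaljozo*.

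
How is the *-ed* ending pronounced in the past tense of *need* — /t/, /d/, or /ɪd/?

/ɪd/

The stem *need* ends in /t/ or /d/.
The -ed suffix is realized as /ɪd/ after /t, d/; as /t/ after other voiceless consonants; and as /d/ after other voiced sounds.
So -ed on *need* is pronounced /ɪd/.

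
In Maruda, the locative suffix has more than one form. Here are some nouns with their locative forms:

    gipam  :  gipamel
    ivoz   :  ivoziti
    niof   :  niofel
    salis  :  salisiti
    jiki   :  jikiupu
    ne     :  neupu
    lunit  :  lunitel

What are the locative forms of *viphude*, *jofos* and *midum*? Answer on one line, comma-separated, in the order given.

The suffix is conditioned by the final sound: -iti when the stem ends in a sibilant (*ivoz*, *salis*); -el when the stem ends in a non-sibilant consonant (*gipam*, *niof*, *lunit*); -upu when the stem ends in a vowel (*jiki*, *ne*).
*viphude*: final sound = /e/, a vowel → -upu → *viphudeupu*.
Since the final sound of *jofos* is /s/ (a sibilant), it takes -iti, giving *jofositi*.
Since the final sound of *midum* is /m/ (a non-sibilant consonant), it takes -el, giving *midumel*.

viphudeupu, jofositi, midumel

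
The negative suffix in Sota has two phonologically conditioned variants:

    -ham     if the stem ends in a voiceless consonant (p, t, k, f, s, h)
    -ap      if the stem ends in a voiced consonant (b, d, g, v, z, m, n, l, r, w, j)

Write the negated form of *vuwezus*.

vuwezusham

Since the final consonant of *vuwezus* is /s/ (voiceless), it takes -ham, giving *vuwezusham*.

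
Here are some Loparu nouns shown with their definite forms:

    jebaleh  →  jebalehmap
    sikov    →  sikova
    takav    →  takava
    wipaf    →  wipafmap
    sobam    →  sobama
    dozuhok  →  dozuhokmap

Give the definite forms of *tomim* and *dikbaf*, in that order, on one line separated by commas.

The alternation tracks the final consonant of the stem — -map when the stem ends in a voiceless consonant (*jebaleh*, *wipaf*, *dozuhok*); -a when the stem ends in a voiced consonant (*sikov*, *takav*, *sobam*).
Since the final consonant of *tomim* is /m/ (voiced), it takes -a, giving *tomima*.
Since the final consonant of *dikbaf* is /f/ (voiceless), it takes -map, giving *dikbafmap*.

tomima, dikbafmap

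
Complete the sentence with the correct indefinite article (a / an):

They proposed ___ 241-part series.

a

The indefinite article is chosen by the initial *sound* of the following word, not its spelling.
The number *241* is spoken "two hundred …", beginning with /tuː/ — a consonant sound.
So the article is *a*: They proposed a 241-part series.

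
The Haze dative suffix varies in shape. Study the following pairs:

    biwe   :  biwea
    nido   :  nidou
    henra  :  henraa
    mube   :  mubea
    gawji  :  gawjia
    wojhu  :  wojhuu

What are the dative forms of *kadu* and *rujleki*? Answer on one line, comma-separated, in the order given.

kaduu, rujlekia

The alternation tracks the last vowel of the stem — -u when the last vowel of the stem is a rounded vowel (*nido*, *wojhu*); -a when the last vowel of the stem is an unrounded vowel (*biwe*, *henra*, *mube*, *gawji*).
*kadu*: last vowel = /u/, a rounded vowel → -u → *kaduu*.
The last vowel of *rujleki* is /i/, which is an unrounded vowel, so the suffix is -a, giving *rujlekia*.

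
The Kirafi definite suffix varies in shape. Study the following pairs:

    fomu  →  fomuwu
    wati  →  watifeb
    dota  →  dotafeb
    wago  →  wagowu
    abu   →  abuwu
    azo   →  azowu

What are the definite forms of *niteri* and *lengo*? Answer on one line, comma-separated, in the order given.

niterifeb, lengowu

Looking at the last vowel of each stem: -wu when the last vowel of the stem is a rounded vowel (*fomu*, *wago*, *abu*, *azo*); -feb when the last vowel of the stem is an unrounded vowel (*wati*, *dota*).
*niteri*: last vowel = /i/, an unrounded vowel → -feb → *niterifeb*.
The last vowel of *lengo* is /o/, which is a rounded vowel, so the suffix is -wu, giving *lengowu*.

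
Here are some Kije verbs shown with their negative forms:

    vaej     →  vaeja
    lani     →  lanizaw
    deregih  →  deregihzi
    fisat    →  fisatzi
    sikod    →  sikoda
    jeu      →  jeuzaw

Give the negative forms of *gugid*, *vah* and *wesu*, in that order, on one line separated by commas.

gugida, vahzi, wesuzaw

The alternation tracks the final sound of the stem — -zi when the stem ends in a voiceless consonant (*deregih*, *fisat*); -a when the stem ends in a voiced consonant (*vaej*, *sikod*); -zaw when the stem ends in a vowel (*lani*, *jeu*).
The final sound of *gugid* is /d/, which is a voiced consonant, so the suffix is -a, giving *gugida*.
*vah* — final sound /h/ (a voiceless consonant) → -zi → *vahzi*.
*wesu*: final sound = /u/, a vowel → -zaw → *wesuzaw*.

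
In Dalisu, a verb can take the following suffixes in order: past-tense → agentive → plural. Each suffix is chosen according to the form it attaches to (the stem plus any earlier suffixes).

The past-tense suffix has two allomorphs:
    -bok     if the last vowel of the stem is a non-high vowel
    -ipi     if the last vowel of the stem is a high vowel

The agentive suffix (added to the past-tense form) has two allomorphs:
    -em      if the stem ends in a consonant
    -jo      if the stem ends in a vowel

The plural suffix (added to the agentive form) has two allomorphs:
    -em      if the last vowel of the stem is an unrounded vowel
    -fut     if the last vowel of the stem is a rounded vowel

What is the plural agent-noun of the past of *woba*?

wobabokemem

Since the last vowel of *woba* is /a/ (a non-high vowel), it takes -bok, giving *wobabok*.
Since the final sound of the past-tense form *wobabok* is /k/ (a consonant), it takes -em, giving *wobabokem*.
The agentive form *wobabokem* — last vowel /e/ (an unrounded vowel) → -em → *wobabokemem*.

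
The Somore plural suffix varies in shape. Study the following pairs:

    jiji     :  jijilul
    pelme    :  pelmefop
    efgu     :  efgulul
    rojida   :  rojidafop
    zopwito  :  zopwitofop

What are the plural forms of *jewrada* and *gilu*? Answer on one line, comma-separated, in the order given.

The suffix is conditioned by the last vowel: -lul when the last vowel of the stem is a high vowel (*jiji*, *efgu*); -fop when the last vowel of the stem is a non-high vowel (*pelme*, *rojida*, *zopwito*).
The last vowel of *jewrada* is /a/, which is a non-high vowel, so the suffix is -fop, giving *jewradafop*.
*gilu* — last vowel /u/ (a high vowel) → -lul → *gilulul*.

jewradafop, gilulul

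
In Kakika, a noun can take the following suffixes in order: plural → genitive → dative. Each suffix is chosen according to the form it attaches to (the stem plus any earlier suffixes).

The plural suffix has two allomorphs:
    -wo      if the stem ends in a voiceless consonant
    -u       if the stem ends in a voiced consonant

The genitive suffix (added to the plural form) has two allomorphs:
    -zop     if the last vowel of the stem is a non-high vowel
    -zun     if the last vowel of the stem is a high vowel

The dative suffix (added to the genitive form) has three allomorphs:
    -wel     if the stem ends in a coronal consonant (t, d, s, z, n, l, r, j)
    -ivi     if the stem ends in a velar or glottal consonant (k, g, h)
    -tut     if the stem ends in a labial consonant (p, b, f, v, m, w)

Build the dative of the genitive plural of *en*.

enuzunwel

*en* — final consonant /n/ (voiced) → -u → *enu*.
Since the last vowel of the plural form *enu* is /u/ (a high vowel), it takes -zun, giving *enuzun*.
Since the final consonant of the genitive form *enuzun* is /n/ (coronal), it takes -wel, giving *enuzunwel*.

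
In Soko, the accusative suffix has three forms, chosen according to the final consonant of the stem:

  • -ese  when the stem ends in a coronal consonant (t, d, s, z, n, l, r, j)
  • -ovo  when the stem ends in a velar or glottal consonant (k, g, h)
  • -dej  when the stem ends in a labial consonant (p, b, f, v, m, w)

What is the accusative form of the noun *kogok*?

kogokovo

The final consonant of *kogok* is /k/, which is velar/glottal, so the suffix is -ovo, giving *kogokovo*.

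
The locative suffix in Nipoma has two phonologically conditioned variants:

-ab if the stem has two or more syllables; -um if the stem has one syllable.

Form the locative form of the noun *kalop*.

With 2 syllables, *kalop* takes -ab → *kalopab*.

kalopab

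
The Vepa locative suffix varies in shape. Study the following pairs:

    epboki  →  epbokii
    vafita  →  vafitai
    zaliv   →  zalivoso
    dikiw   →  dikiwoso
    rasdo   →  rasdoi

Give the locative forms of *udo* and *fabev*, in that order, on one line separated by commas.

udoi, fabevoso

The pattern is consonant vs. vowel: -oso when the stem ends in a consonant (*zaliv*, *dikiw*); -i when the stem ends in a vowel (*epboki*, *vafita*, *rasdo*).
*udo*: final sound = /o/, a vowel → -i → *udoi*.
*fabev*: final sound = /v/, a consonant → -oso → *fabevoso*.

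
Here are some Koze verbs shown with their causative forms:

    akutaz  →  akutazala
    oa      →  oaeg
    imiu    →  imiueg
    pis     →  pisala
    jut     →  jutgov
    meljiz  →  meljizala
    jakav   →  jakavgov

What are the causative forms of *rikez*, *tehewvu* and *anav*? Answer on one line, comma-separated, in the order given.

rikezala, tehewvueg, anavgov

Looking at the final sound of each stem: -ala when the stem ends in a sibilant (*akutaz*, *pis*, *meljiz*); -gov when the stem ends in a non-sibilant consonant (*jut*, *jakav*); -eg when the stem ends in a vowel (*oa*, *imiu*).
*rikez* — final sound /z/ (a sibilant) → -ala → *rikezala*.
*tehewvu* — final sound /u/ (a vowel) → -eg → *tehewvueg*.
*anav* — final sound /v/ (a non-sibilant consonant) → -gov → *anavgov*.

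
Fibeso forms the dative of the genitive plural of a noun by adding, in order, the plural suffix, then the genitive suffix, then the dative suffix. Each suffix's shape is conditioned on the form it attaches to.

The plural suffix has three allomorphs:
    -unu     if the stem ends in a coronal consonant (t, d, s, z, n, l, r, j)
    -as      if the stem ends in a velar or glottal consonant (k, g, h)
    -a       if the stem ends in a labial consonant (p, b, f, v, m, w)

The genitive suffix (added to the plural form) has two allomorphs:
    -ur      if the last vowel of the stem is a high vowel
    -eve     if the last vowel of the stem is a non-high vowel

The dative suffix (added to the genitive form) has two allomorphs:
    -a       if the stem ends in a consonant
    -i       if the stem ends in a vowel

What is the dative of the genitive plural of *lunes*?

The final consonant of *lunes* is /s/, which is coronal, so the plural suffix is -unu, giving *lunesunu*.
The plural form *lunesunu* — last vowel /u/ (a high vowel) → -ur → *lunesunuur*.
The genitive form *lunesunuur*: final sound = /r/, a consonant → -a → *lunesunuura*.

lunesunuura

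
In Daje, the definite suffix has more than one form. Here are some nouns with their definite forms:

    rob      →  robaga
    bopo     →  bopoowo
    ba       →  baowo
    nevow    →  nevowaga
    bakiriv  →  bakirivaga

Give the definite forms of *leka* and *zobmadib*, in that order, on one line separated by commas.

Looking at the final sound of each stem: -aga when the stem ends in a consonant (*rob*, *nevow*, *bakiriv*); -owo when the stem ends in a vowel (*bopo*, *ba*).
Since the final sound of *leka* is /a/ (a vowel), it takes -owo, giving *lekaowo*.
The final sound of *zobmadib* is /b/, which is a consonant, so the suffix is -aga, giving *zobmadibaga*.

lekaowo, zobmadibaga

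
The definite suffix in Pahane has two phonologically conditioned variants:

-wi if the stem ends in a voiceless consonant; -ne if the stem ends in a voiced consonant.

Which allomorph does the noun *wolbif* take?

-wi

The final consonant of *wolbif* is /f/, which is voiceless, so the suffix is -wi.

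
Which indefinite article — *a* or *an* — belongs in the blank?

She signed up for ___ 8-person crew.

an

The indefinite article is chosen by the initial *sound* of the following word, not its spelling.
The number *8* is spoken "eight", beginning with /eɪt/ — a vowel sound.
So the article is *an*: She signed up for an 8-person crew.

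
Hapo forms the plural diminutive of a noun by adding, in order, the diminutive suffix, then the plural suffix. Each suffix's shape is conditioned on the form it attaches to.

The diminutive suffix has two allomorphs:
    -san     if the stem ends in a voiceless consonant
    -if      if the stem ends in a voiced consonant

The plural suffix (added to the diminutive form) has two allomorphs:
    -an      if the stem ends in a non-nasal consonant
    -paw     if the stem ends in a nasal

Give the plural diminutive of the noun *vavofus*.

vavofussanpaw

*vavofus* — final consonant /s/ (voiceless) → -san → *vavofussan*.
Since the final consonant of the diminutive form *vavofussan* is /n/ (a nasal), it takes -paw, giving *vavofussanpaw*.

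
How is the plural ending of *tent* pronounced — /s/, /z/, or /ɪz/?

The stem *tent* ends in a voiceless non-sibilant consonant.
The plural suffix surfaces as /ɪz/ after sibilants, /s/ after other voiceless consonants, and /z/ after other voiced sounds.
So the plural -s on *tent* is pronounced /s/.

/s/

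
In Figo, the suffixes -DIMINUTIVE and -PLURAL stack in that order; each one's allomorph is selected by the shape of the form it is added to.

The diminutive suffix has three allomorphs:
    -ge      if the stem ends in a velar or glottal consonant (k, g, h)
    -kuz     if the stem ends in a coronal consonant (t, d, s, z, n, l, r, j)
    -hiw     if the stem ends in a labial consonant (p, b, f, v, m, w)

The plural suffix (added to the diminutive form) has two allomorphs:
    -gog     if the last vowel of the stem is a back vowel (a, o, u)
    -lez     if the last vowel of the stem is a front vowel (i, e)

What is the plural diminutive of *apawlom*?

*apawlom*: final consonant = /m/, labial → -hiw → *apawlomhiw*.
The last vowel of the diminutive form *apawlomhiw* is /i/, which is a front vowel, so the plural suffix is -lez, giving *apawlomhiwlez*.

apawlomhiwlez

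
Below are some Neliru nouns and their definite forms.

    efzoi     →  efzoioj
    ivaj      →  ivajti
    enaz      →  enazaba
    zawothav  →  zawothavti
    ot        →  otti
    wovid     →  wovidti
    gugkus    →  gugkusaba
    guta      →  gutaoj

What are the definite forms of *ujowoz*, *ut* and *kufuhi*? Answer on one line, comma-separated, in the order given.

The suffix is conditioned by the final sound: -aba when the stem ends in a sibilant (*enaz*, *gugkus*); -ti when the stem ends in a non-sibilant consonant (*ivaj*, *zawothav*, *ot*, *wovid*); -oj when the stem ends in a vowel (*efzoi*, *guta*).
The final sound of *ujowoz* is /z/, which is a sibilant, so the suffix is -aba, giving *ujowozaba*.
Since the final sound of *ut* is /t/ (a non-sibilant consonant), it takes -ti, giving *utti*.
The final sound of *kufuhi* is /i/, which is a vowel, so the suffix is -oj, giving *kufuhioj*.

ujowozaba, utti, kufuhioj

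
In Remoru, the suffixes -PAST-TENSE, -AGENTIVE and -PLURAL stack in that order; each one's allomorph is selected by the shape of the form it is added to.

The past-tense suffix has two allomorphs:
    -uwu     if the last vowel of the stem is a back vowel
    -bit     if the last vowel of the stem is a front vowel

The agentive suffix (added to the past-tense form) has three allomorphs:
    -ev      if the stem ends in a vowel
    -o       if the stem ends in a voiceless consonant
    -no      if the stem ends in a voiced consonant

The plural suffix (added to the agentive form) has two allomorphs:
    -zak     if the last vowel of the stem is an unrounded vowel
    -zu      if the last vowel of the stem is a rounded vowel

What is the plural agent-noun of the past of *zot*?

zotuwuevzak

*zot*: last vowel = /o/, a back vowel → -uwu → *zotuwu*.
The final sound of the past-tense form *zotuwu* is /u/, which is a vowel, so the agentive suffix is -ev, giving *zotuwuev*.
The last vowel of the agentive form *zotuwuev* is /e/, which is an unrounded vowel, so the plural suffix is -zak, giving *zotuwuevzak*.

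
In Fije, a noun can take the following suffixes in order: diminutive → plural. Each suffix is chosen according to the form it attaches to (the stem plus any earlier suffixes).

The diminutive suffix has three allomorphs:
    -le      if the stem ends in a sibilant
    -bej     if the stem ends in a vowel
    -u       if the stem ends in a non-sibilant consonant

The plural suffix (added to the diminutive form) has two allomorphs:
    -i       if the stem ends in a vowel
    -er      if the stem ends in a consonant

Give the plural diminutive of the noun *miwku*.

Since the final sound of *miwku* is /u/ (a vowel), it takes -bej, giving *miwkubej*.
The diminutive form *miwkubej*: final sound = /j/, a consonant → -er → *miwkubejer*.

miwkubejer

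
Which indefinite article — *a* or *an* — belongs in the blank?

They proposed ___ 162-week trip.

a

The indefinite article is chosen by the initial *sound* of the following word, not its spelling.
The number *162* is spoken "one hundred …", beginning with /wʌn/ — a consonant sound.
So the article is *a*: They proposed a 162-week trip.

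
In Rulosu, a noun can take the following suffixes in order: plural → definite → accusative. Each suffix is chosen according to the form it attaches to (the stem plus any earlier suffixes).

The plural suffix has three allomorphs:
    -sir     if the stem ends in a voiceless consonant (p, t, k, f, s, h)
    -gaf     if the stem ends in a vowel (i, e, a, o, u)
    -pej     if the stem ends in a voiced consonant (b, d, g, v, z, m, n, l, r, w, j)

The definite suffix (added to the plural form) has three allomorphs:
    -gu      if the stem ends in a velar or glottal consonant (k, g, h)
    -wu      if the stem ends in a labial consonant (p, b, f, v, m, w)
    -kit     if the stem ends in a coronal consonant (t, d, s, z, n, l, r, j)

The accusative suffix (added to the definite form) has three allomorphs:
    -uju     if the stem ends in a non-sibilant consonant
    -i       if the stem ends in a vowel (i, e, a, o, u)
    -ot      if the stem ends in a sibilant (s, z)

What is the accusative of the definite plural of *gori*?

gorigafwui

Since the final sound of *gori* is /i/ (a vowel), it takes -gaf, giving *gorigaf*.
The plural form *gorigaf*: final consonant = /f/, labial → -wu → *gorigafwu*.
The definite form *gorigafwu*: final sound = /u/, a vowel → -i → *gorigafwui*.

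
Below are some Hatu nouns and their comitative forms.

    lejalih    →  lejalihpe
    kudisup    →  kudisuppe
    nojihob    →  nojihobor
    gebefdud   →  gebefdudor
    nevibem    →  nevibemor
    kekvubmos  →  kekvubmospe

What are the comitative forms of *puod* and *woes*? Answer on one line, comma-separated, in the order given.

Looking at the final consonant of each stem: -pe when the stem ends in a voiceless consonant (*lejalih*, *kudisup*, *kekvubmos*); -or when the stem ends in a voiced consonant (*nojihob*, *gebefdud*, *nevibem*).
*puod* — final consonant /d/ (voiced) → -or → *puodor*.
*woes*: final consonant = /s/, voiceless → -pe → *woespe*.

puodor, woespe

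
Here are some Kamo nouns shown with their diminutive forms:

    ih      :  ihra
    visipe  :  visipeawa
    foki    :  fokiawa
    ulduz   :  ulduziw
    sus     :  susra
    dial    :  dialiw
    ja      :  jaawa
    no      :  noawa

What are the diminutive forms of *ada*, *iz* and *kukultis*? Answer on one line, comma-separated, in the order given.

adaawa, iziw, kukultisra

Looking at the final sound of each stem: -ra when the stem ends in a voiceless consonant (*ih*, *sus*); -iw when the stem ends in a voiced consonant (*ulduz*, *dial*); -awa when the stem ends in a vowel (*visipe*, *foki*, *ja*, *no*).
Since the final sound of *ada* is /a/ (a vowel), it takes -awa, giving *adaawa*.
Since the final sound of *iz* is /z/ (a voiced consonant), it takes -iw, giving *iziw*.
*kukultis* — final sound /s/ (a voiceless consonant) → -ra → *kukultisra*.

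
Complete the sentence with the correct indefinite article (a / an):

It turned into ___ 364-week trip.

The indefinite article is chosen by the initial *sound* of the following word, not its spelling.
The number *364* is spoken "three hundred …", beginning with /θriː/ — a consonant sound.
So the article is *a*: It turned into a 364-week trip.

a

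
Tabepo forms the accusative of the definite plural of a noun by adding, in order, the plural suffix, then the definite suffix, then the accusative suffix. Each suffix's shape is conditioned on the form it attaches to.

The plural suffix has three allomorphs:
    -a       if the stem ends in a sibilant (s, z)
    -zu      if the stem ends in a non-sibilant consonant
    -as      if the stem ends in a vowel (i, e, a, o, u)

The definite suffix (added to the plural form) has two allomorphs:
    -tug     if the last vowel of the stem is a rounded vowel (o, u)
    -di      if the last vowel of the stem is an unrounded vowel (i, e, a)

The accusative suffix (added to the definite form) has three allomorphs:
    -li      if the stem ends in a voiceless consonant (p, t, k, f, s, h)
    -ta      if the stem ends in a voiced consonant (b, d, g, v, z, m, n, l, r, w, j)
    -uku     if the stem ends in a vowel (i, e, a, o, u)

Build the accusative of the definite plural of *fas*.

fasadiuku

The final sound of *fas* is /s/, which is a sibilant, so the plural suffix is -a, giving *fasa*.
Since the last vowel of the plural form *fasa* is /a/ (an unrounded vowel), it takes -di, giving *fasadi*.
The definite form *fasadi* — final sound /i/ (a vowel) → -uku → *fasadiuku*.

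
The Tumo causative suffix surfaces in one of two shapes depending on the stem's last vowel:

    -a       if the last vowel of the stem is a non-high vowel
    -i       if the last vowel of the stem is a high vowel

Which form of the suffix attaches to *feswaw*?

-a

*feswaw*: last vowel = /a/, a non-high vowel → -a.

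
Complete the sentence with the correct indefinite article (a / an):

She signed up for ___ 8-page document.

an

The indefinite article is chosen by the initial *sound* of the following word, not its spelling.
The number *8* is spoken "eight", beginning with /eɪt/ — a vowel sound.
So the article is *an*: She signed up for an 8-page document.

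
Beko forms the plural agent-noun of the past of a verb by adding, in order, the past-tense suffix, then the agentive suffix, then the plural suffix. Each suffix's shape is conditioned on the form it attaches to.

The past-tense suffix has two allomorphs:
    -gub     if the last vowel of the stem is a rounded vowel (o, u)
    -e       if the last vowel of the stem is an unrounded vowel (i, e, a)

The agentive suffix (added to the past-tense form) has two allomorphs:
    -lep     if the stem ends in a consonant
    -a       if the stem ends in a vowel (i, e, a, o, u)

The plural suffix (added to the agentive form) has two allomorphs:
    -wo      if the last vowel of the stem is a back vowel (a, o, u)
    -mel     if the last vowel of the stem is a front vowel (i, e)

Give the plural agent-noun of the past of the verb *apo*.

*apo* — last vowel /o/ (a rounded vowel) → -gub → *apogub*.
The past-tense form *apogub*: final sound = /b/, a consonant → -lep → *apogublep*.
The agentive form *apogublep* — last vowel /e/ (a front vowel) → -mel → *apogublepmel*.

apogublepmel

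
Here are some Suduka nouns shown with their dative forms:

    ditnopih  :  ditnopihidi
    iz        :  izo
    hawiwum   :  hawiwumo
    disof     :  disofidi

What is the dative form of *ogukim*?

ogukimo

Looking at the final consonant of each stem: -idi when the stem ends in a voiceless consonant (*ditnopih*, *disof*); -o when the stem ends in a voiced consonant (*iz*, *hawiwum*).
The final consonant of *ogukim* is /m/, which is voiced, so the suffix is -o, giving *ogukimo*.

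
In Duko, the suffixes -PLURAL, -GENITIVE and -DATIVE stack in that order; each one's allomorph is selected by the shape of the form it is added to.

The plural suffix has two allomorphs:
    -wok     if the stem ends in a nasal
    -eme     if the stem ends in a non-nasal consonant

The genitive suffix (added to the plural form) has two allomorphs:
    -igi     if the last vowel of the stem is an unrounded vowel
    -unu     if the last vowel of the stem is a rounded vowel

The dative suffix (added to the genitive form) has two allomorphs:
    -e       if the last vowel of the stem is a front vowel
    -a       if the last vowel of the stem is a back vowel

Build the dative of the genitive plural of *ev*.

*ev*: final consonant = /v/, non-nasal → -eme → *eveme*.
Since the last vowel of the plural form *eveme* is /e/ (an unrounded vowel), it takes -igi, giving *evemeigi*.
The genitive form *evemeigi*: last vowel = /i/, a front vowel → -e → *evemeigie*.

evemeigie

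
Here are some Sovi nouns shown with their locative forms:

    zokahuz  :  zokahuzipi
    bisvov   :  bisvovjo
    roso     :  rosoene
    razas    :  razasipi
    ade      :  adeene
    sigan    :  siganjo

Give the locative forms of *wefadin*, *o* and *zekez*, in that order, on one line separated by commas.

Looking at the final sound of each stem: -ipi when the stem ends in a sibilant (*zokahuz*, *razas*); -jo when the stem ends in a non-sibilant consonant (*bisvov*, *sigan*); -ene when the stem ends in a vowel (*roso*, *ade*).
*wefadin* — final sound /n/ (a non-sibilant consonant) → -jo → *wefadinjo*.
*o* — final sound /o/ (a vowel) → -ene → *oene*.
*zekez*: final sound = /z/, a sibilant → -ipi → *zekezipi*.

wefadinjo, oene, zekezipi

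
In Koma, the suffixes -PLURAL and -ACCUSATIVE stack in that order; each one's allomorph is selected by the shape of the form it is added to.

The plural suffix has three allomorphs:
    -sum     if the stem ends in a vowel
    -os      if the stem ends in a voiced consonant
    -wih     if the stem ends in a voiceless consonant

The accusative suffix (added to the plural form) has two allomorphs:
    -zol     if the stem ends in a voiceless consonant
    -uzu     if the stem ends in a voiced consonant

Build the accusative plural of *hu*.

husumuzu

The final sound of *hu* is /u/, which is a vowel, so the plural suffix is -sum, giving *husum*.
The final consonant of the plural form *husum* is /m/, which is voiced, so the accusative suffix is -uzu, giving *husumuzu*.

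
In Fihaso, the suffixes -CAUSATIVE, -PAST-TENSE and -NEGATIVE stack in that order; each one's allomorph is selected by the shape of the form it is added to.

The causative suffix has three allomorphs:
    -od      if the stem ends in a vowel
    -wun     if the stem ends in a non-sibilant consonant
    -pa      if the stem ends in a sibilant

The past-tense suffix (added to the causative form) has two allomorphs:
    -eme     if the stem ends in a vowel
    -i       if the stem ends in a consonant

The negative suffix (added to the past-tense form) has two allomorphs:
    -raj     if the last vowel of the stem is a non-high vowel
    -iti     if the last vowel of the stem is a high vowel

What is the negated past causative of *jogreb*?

The final sound of *jogreb* is /b/, which is a non-sibilant consonant, so the causative suffix is -wun, giving *jogrebwun*.
Since the final sound of the causative form *jogrebwun* is /n/ (a consonant), it takes -i, giving *jogrebwuni*.
The past-tense form *jogrebwuni*: last vowel = /i/, a high vowel → -iti → *jogrebwuniiti*.

jogrebwuniiti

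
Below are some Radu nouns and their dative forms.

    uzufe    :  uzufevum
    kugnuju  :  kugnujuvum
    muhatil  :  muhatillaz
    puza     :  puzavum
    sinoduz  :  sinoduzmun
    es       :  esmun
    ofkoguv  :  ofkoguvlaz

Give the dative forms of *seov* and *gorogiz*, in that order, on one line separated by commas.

The alternation tracks the final sound of the stem — -mun when the stem ends in a sibilant (*sinoduz*, *es*); -laz when the stem ends in a non-sibilant consonant (*muhatil*, *ofkoguv*); -vum when the stem ends in a vowel (*uzufe*, *kugnuju*, *puza*).
Since the final sound of *seov* is /v/ (a non-sibilant consonant), it takes -laz, giving *seovlaz*.
*gorogiz*: final sound = /z/, a sibilant → -mun → *gorogizmun*.

seovlaz, gorogizmun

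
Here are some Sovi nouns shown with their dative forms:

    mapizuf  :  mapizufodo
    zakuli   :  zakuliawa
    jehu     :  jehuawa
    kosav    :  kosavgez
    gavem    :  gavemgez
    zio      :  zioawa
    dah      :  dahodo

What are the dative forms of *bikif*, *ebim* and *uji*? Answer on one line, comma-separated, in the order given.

Looking at the final sound of each stem: -odo when the stem ends in a voiceless consonant (*mapizuf*, *dah*); -gez when the stem ends in a voiced consonant (*kosav*, *gavem*); -awa when the stem ends in a vowel (*zakuli*, *jehu*, *zio*).
*bikif*: final sound = /f/, a voiceless consonant → -odo → *bikifodo*.
*ebim* — final sound /m/ (a voiced consonant) → -gez → *ebimgez*.
*uji*: final sound = /i/, a vowel → -awa → *ujiawa*.

bikifodo, ebimgez, ujiawa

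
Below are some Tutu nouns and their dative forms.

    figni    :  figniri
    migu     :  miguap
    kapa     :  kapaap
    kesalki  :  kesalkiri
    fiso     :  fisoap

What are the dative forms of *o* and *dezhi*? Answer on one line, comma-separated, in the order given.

oap, dezhiri

The suffix is conditioned by the last vowel: -ri when the last vowel of the stem is a front vowel (*figni*, *kesalki*); -ap when the last vowel of the stem is a back vowel (*migu*, *kapa*, *fiso*).
*o* — last vowel /o/ (a back vowel) → -ap → *oap*.
Since the last vowel of *dezhi* is /i/ (a front vowel), it takes -ri, giving *dezhiri*.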